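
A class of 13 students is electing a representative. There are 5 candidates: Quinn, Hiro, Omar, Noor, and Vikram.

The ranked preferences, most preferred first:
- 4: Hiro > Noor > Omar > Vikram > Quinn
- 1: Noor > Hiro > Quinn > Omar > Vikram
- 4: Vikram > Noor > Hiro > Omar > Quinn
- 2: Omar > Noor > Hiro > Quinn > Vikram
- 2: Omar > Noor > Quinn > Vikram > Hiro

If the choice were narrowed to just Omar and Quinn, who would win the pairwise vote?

Omar

Omar is ranked above Quinn on 12 ballots; Quinn above Omar on 1.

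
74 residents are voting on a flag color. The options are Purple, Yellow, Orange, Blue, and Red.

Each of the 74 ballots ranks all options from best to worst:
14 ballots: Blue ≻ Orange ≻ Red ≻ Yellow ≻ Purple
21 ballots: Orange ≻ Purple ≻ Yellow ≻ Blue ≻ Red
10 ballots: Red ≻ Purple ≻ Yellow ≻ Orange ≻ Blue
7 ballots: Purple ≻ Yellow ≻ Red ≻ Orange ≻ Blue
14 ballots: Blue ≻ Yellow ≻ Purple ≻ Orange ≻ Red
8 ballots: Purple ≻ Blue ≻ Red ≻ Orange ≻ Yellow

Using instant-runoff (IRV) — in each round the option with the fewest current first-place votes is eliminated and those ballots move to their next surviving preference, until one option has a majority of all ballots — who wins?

Round 1: Purple 15, Yellow 0, Orange 21, Blue 28, Red 10. Yellow eliminated.
Round 2: Purple 15, Orange 21, Blue 28, Red 10. Red eliminated.
Round 3: Purple 25, Orange 21, Blue 28. Orange eliminated.
Round 4: Purple 46, Blue 28. Purple has a majority (≥38).

Purple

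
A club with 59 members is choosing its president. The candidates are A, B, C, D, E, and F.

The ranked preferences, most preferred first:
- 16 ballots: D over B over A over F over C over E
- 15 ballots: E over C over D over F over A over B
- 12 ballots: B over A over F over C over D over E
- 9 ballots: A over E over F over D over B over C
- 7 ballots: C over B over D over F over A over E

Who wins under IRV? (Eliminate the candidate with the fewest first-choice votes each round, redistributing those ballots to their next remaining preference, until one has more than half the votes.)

Round 1: A 9, B 12, C 7, D 16, E 15, F 0. F eliminated.
Round 2: A 9, B 12, C 7, D 16, E 15. C eliminated.
Round 3: A 9, B 19, D 16, E 15. A eliminated.
Round 4: B 19, D 16, E 24. D eliminated.
Round 5: B 35, E 24. B has a majority (≥30).

B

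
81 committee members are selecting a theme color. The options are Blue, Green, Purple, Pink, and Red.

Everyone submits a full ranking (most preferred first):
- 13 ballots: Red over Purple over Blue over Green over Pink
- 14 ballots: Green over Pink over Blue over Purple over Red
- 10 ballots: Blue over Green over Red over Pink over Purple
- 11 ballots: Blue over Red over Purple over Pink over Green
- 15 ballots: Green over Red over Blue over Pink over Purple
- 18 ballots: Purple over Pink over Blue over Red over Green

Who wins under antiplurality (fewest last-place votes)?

Last-place votes: Blue 0, Green 29, Purple 25, Pink 13, Red 14.

Blue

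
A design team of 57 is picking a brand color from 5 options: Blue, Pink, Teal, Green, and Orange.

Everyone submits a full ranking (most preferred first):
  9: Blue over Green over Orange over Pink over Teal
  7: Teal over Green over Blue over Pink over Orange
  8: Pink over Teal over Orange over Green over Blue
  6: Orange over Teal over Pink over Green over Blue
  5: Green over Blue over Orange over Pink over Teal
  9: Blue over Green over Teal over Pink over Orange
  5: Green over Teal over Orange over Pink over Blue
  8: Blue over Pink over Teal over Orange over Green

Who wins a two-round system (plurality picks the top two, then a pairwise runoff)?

Round 1 first-place votes: Blue 26, Pink 8, Teal 7, Green 10, Orange 6. Blue and Green advance.
Runoff: Blue is ranked above Green on 26 ballots, Green above Blue on 31.

Green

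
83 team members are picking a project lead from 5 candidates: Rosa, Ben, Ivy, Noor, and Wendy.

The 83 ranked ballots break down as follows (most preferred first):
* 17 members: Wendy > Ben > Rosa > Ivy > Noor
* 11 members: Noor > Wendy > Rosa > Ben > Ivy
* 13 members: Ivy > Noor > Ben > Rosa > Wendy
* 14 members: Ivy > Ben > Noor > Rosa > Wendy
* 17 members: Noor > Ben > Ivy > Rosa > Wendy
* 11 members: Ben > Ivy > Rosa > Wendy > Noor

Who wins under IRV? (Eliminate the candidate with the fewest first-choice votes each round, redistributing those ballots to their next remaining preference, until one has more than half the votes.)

Round 1: Rosa 0, Ben 11, Ivy 27, Noor 28, Wendy 17. Rosa eliminated.
Round 2: Ben 11, Ivy 27, Noor 28, Wendy 17. Ben eliminated.
Round 3: Ivy 38, Noor 28, Wendy 17. Wendy eliminated.
Round 4: Ivy 55, Noor 28. Ivy has a majority (≥42).

Ivy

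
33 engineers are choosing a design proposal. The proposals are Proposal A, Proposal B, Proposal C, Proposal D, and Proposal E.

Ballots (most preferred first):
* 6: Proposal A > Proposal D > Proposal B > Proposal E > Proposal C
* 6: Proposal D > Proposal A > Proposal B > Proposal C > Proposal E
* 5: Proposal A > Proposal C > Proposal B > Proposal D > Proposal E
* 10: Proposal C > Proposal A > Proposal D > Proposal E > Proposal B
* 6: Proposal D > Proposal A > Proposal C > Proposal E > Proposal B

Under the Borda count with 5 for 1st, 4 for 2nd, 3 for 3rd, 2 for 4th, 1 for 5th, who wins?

Proposal A

Proposal A: 6×5 + 6×4 + 5×5 + 10×4 + 6×4 = 143
Proposal B: 6×3 + 6×3 + 5×3 + 10×1 + 6×1 = 67
Proposal C: 6×1 + 6×2 + 5×4 + 10×5 + 6×3 = 106
Proposal D: 6×4 + 6×5 + 5×2 + 10×3 + 6×5 = 124
Proposal E: 6×2 + 6×1 + 5×1 + 10×2 + 6×2 = 55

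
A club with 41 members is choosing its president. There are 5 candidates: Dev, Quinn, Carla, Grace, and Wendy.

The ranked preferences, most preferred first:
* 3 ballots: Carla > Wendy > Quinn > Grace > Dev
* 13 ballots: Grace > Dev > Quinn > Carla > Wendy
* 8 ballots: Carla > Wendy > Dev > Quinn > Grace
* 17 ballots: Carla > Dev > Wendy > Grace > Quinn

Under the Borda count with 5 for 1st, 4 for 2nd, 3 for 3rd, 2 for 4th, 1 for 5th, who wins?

Carla

Dev: 3×1 + 13×4 + 8×3 + 17×4 = 147
Quinn: 3×3 + 13×3 + 8×2 + 17×1 = 81
Carla: 3×5 + 13×2 + 8×5 + 17×5 = 166
Grace: 3×2 + 13×5 + 8×1 + 17×2 = 113
Wendy: 3×4 + 13×1 + 8×4 + 17×3 = 108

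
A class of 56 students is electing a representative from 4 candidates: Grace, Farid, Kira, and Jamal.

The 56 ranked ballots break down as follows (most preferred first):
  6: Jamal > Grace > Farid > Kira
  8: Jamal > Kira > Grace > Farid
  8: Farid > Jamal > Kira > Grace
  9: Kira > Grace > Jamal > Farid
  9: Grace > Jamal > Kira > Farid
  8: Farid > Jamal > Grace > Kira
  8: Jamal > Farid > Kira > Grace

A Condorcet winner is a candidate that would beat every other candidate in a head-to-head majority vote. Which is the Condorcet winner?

Jamal

Jamal vs Grace: 38–18
Jamal vs Farid: 40–16
Jamal vs Kira: 47–9
Jamal beats every other candidate.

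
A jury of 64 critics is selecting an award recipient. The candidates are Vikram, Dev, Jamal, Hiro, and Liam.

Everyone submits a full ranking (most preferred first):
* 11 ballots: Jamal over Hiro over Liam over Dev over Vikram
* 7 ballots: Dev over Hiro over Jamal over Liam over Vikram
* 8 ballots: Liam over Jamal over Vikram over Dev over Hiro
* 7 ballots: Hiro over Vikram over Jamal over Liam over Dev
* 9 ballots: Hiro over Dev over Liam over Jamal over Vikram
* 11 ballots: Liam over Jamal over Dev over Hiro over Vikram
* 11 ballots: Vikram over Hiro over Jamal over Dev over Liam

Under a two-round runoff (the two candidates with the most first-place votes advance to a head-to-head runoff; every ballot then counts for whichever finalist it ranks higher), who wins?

Hiro

Round 1 first-place votes: Vikram 11, Dev 7, Jamal 11, Hiro 16, Liam 19. Liam and Hiro advance.
Runoff: Liam is ranked above Hiro on 19 ballots, Hiro above Liam on 45.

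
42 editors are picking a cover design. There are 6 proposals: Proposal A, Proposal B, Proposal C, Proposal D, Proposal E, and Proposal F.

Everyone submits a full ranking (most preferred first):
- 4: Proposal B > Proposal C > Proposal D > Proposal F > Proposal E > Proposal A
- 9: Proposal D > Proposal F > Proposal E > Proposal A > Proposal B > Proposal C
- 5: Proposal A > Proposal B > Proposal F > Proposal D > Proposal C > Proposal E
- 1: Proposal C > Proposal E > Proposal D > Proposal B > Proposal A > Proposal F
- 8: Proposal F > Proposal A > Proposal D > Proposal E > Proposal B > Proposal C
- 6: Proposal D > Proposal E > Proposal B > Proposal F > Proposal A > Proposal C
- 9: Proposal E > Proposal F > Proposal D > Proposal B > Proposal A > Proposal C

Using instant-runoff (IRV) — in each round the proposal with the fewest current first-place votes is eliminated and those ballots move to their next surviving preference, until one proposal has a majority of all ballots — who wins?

Round 1: Proposal A 5, Proposal B 4, Proposal C 1, Proposal D 15, Proposal E 9, Proposal F 8. Proposal C eliminated.
Round 2: Proposal A 5, Proposal B 4, Proposal D 15, Proposal E 10, Proposal F 8. Proposal B eliminated.
Round 3: Proposal A 5, Proposal D 19, Proposal E 10, Proposal F 8. Proposal A eliminated.
Round 4: Proposal D 19, Proposal E 10, Proposal F 13. Proposal E eliminated.
Round 5: Proposal D 20, Proposal F 22. Proposal F has a majority (≥22).

Proposal F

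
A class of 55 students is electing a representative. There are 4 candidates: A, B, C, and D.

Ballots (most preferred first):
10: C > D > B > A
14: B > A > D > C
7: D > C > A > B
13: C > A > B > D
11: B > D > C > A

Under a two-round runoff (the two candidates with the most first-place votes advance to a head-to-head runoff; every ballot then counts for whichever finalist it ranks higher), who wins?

Round 1 first-place votes: A 0, B 25, C 23, D 7. B and C advance.
Runoff: B is ranked above C on 25 ballots, C above B on 30.

C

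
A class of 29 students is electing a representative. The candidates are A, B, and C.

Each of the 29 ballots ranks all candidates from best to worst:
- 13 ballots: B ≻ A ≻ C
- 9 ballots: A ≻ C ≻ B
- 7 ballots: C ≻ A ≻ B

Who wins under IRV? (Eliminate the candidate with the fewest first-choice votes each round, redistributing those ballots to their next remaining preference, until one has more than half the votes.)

Round 1: A 9, B 13, C 7. C eliminated.
Round 2: A 16, B 13. A has a majority (≥15).

A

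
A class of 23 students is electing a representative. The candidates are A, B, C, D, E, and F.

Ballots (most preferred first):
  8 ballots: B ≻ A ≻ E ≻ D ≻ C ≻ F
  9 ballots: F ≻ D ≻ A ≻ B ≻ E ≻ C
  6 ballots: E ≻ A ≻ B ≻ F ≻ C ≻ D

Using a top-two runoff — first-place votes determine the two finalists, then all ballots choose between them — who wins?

B

Round 1 first-place votes: A 0, B 8, C 0, D 0, E 6, F 9. F and B advance.
Runoff: F is ranked above B on 9 ballots, B above F on 14.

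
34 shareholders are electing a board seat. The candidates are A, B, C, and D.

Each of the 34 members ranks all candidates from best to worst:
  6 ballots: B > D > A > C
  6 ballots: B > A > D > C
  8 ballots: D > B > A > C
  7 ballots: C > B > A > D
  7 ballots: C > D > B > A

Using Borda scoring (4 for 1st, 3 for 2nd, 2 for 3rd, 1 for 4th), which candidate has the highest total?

A: 6×2 + 6×3 + 8×2 + 7×2 + 7×1 = 67
B: 6×4 + 6×4 + 8×3 + 7×3 + 7×2 = 107
C: 6×1 + 6×1 + 8×1 + 7×4 + 7×4 = 76
D: 6×3 + 6×2 + 8×4 + 7×1 + 7×3 = 90

B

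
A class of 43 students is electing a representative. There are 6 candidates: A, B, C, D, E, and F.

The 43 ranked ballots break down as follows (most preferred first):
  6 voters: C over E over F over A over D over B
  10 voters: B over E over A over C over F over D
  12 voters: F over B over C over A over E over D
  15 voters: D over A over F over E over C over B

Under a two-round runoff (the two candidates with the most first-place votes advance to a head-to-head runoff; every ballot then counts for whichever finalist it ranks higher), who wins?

Round 1 first-place votes: A 0, B 10, C 6, D 15, E 0, F 12. D and F advance.
Runoff: D is ranked above F on 15 ballots, F above D on 28.

F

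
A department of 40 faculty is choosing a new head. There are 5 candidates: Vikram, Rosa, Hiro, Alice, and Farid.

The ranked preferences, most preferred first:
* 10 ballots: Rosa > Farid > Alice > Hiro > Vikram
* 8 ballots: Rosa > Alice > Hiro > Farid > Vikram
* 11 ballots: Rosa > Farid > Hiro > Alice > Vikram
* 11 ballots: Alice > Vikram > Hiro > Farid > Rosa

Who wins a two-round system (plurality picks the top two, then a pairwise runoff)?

Round 1 first-place votes: Vikram 0, Rosa 29, Hiro 0, Alice 11, Farid 0. Rosa and Alice advance.
Runoff: Rosa is ranked above Alice on 29 ballots, Alice above Rosa on 11.

Rosa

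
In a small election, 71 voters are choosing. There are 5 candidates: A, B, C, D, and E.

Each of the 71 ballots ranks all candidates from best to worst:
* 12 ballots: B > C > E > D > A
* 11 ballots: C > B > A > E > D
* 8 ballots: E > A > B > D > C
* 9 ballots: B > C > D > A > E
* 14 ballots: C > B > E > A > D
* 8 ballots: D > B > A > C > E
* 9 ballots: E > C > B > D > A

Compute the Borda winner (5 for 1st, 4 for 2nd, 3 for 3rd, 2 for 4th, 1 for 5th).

B

A: 12×1 + 11×3 + 8×4 + 9×2 + 14×2 + 8×3 + 9×1 = 156
B: 12×5 + 11×4 + 8×3 + 9×5 + 14×4 + 8×4 + 9×3 = 288
C: 12×4 + 11×5 + 8×1 + 9×4 + 14×5 + 8×2 + 9×4 = 269
D: 12×2 + 11×1 + 8×2 + 9×3 + 14×1 + 8×5 + 9×2 = 150
E: 12×3 + 11×2 + 8×5 + 9×1 + 14×3 + 8×1 + 9×5 = 202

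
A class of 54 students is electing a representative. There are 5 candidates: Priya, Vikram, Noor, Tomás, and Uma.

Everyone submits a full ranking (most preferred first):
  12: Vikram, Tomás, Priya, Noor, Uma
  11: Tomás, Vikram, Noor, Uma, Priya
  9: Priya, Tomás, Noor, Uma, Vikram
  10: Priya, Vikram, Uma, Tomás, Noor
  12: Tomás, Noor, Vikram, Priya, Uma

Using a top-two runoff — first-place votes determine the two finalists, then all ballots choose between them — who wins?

Tomás

Round 1 first-place votes: Priya 19, Vikram 12, Noor 0, Tomás 23, Uma 0. Tomás and Priya advance.
Runoff: Tomás is ranked above Priya on 35 ballots, Priya above Tomás on 19.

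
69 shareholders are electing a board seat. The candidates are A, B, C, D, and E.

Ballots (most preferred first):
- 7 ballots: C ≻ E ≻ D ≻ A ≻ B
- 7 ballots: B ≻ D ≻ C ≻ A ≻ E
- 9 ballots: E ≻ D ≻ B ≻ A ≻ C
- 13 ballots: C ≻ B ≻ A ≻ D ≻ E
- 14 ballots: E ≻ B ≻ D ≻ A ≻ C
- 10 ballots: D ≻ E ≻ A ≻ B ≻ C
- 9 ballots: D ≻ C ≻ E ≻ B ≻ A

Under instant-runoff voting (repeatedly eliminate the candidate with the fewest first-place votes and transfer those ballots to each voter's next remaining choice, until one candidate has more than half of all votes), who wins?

Round 1: A 0, B 7, C 20, D 19, E 23. A eliminated.
Round 2: B 7, C 20, D 19, E 23. B eliminated.
Round 3: C 20, D 26, E 23. C eliminated.
Round 4: D 39, E 30. D has a majority (≥35).

D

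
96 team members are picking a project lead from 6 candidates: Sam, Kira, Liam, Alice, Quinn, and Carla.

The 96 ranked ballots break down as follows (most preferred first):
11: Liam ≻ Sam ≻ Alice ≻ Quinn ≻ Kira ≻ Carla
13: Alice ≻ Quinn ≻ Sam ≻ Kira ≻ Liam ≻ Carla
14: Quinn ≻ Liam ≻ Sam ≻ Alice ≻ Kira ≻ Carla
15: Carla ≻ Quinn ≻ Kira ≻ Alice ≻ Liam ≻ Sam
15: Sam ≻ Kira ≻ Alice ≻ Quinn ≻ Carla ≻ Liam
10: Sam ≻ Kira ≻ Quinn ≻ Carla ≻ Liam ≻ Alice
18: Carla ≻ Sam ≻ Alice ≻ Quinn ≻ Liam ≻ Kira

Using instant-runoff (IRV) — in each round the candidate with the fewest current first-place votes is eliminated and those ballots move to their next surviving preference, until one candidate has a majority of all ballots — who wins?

Round 1: Sam 25, Kira 0, Liam 11, Alice 13, Quinn 14, Carla 33. Kira eliminated.
Round 2: Sam 25, Liam 11, Alice 13, Quinn 14, Carla 33. Liam eliminated.
Round 3: Sam 36, Alice 13, Quinn 14, Carla 33. Alice eliminated.
Round 4: Sam 36, Quinn 27, Carla 33. Quinn eliminated.
Round 5: Sam 63, Carla 33. Sam has a majority (≥49).

Sam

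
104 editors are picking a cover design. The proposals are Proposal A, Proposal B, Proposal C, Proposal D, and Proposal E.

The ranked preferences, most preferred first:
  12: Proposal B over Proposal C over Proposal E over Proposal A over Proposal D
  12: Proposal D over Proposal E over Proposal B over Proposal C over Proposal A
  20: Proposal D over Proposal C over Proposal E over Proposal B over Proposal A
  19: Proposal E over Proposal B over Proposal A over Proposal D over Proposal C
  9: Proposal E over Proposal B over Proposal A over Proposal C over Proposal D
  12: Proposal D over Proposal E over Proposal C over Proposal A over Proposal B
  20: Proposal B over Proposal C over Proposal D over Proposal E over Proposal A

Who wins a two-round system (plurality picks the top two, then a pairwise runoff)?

Round 1 first-place votes: Proposal A 0, Proposal B 32, Proposal C 0, Proposal D 44, Proposal E 28. Proposal D and Proposal B advance.
Runoff: Proposal D is ranked above Proposal B on 44 ballots, Proposal B above Proposal D on 60.

Proposal B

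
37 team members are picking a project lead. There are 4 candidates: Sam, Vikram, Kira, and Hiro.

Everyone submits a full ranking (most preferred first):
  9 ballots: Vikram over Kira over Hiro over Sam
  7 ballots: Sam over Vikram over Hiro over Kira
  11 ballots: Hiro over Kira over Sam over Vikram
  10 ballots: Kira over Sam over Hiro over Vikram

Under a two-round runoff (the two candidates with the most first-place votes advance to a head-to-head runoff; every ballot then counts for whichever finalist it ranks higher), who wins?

Round 1 first-place votes: Sam 7, Vikram 9, Kira 10, Hiro 11. Hiro and Kira advance.
Runoff: Hiro is ranked above Kira on 18 ballots, Kira above Hiro on 19.

Kira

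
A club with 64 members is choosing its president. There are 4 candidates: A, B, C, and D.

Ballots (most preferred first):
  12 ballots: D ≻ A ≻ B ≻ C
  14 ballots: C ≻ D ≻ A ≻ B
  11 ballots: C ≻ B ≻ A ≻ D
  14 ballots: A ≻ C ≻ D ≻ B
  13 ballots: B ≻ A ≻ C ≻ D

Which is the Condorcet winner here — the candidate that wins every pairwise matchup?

A vs B: 40–24
A vs C: 39–25
A vs D: 38–26
A beats every other candidate.

A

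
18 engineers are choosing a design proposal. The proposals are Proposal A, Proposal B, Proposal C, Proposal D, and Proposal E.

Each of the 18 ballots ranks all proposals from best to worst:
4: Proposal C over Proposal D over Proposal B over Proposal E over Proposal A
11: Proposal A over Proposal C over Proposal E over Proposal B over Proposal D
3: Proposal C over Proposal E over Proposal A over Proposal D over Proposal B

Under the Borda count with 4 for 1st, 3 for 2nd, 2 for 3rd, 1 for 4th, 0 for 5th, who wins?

Proposal C

Proposal A: 4×0 + 11×4 + 3×2 = 50
Proposal B: 4×2 + 11×1 + 3×0 = 19
Proposal C: 4×4 + 11×3 + 3×4 = 61
Proposal D: 4×3 + 11×0 + 3×1 = 15
Proposal E: 4×1 + 11×2 + 3×3 = 35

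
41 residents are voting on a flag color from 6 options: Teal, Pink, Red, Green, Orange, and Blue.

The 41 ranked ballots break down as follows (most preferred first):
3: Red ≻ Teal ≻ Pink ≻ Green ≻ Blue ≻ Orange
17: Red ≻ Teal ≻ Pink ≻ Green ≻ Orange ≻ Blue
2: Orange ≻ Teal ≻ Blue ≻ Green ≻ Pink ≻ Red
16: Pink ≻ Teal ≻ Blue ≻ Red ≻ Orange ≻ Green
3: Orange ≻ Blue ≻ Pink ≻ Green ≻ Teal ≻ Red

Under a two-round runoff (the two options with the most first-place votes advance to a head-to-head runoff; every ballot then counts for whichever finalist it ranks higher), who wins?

Pink

Round 1 first-place votes: Teal 0, Pink 16, Red 20, Green 0, Orange 5, Blue 0. Red and Pink advance.
Runoff: Red is ranked above Pink on 20 ballots, Pink above Red on 21.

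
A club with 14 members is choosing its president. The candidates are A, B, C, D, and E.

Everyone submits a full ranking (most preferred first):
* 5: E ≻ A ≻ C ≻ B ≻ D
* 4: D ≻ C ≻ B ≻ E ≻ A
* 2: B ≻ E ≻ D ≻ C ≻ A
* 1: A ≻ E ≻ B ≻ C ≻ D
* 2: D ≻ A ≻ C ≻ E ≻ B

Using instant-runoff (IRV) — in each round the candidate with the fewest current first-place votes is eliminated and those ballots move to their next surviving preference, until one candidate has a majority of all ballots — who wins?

Round 1: A 1, B 2, C 0, D 6, E 5. C eliminated.
Round 2: A 1, B 2, D 6, E 5. A eliminated.
Round 3: B 2, D 6, E 6. B eliminated.
Round 4: D 6, E 8. E has a majority (≥8).

E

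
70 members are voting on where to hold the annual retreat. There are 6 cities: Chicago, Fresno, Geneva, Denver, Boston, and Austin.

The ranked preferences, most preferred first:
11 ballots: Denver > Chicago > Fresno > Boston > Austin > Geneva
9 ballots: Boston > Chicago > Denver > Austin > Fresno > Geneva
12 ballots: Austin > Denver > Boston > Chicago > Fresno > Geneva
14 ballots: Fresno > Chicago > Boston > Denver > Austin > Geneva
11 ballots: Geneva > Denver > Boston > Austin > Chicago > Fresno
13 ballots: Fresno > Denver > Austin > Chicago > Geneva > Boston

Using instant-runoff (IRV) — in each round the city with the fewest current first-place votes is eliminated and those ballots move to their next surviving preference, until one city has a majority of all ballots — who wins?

Denver

Round 1: Chicago 0, Fresno 27, Geneva 11, Denver 11, Boston 9, Austin 12. Chicago eliminated.
Round 2: Fresno 27, Geneva 11, Denver 11, Boston 9, Austin 12. Boston eliminated.
Round 3: Fresno 27, Geneva 11, Denver 20, Austin 12. Geneva eliminated.
Round 4: Fresno 27, Denver 31, Austin 12. Austin eliminated.
Round 5: Fresno 27, Denver 43. Denver has a majority (≥36).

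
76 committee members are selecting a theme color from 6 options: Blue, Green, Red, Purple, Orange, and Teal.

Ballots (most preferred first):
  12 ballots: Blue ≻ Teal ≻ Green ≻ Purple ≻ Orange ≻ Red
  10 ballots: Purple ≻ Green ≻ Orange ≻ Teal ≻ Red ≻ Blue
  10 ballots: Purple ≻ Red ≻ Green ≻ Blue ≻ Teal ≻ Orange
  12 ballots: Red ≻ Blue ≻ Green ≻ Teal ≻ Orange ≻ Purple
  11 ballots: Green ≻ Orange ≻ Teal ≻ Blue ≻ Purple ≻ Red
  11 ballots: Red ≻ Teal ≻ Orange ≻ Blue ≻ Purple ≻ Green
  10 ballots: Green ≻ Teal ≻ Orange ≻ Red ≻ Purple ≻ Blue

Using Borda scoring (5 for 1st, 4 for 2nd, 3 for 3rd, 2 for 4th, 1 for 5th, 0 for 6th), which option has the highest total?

Green

Blue: 12×5 + 10×0 + 10×2 + 12×4 + 11×2 + 11×2 + 10×0 = 172
Green: 12×3 + 10×4 + 10×3 + 12×3 + 11×5 + 11×0 + 10×5 = 247
Red: 12×0 + 10×1 + 10×4 + 12×5 + 11×0 + 11×5 + 10×2 = 185
Purple: 12×2 + 10×5 + 10×5 + 12×0 + 11×1 + 11×1 + 10×1 = 156
Orange: 12×1 + 10×3 + 10×0 + 12×1 + 11×4 + 11×3 + 10×3 = 161
Teal: 12×4 + 10×2 + 10×1 + 12×2 + 11×3 + 11×4 + 10×4 = 219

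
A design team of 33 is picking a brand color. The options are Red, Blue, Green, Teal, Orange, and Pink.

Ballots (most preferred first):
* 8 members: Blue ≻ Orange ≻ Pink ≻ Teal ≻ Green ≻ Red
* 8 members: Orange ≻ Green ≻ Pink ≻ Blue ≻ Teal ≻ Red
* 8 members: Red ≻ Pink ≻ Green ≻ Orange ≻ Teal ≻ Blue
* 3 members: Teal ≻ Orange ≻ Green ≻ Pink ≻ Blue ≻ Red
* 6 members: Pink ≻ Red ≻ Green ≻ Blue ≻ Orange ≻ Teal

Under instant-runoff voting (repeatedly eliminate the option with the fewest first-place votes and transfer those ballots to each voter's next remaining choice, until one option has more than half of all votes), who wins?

Round 1: Red 8, Blue 8, Green 0, Teal 3, Orange 8, Pink 6. Green eliminated.
Round 2: Red 8, Blue 8, Teal 3, Orange 8, Pink 6. Teal eliminated.
Round 3: Red 8, Blue 8, Orange 11, Pink 6. Pink eliminated.
Round 4: Red 14, Blue 8, Orange 11. Blue eliminated.
Round 5: Red 14, Orange 19. Orange has a majority (≥17).

Orange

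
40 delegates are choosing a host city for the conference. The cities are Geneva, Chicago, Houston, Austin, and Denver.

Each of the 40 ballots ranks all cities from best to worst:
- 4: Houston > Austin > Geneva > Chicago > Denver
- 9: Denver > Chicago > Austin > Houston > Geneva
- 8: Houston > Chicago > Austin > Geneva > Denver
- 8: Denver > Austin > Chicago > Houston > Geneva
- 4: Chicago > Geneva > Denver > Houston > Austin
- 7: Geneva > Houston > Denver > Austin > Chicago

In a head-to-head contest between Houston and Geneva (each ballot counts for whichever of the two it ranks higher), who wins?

Houston is ranked above Geneva on 29 ballots; Geneva above Houston on 11.

Houston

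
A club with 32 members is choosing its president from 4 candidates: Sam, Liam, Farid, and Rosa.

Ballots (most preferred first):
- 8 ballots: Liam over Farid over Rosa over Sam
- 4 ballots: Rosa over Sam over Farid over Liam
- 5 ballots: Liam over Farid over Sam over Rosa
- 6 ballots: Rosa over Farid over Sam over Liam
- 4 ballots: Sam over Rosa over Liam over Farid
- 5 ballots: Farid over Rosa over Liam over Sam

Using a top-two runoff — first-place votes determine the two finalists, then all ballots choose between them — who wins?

Round 1 first-place votes: Sam 4, Liam 13, Farid 5, Rosa 10. Liam and Rosa advance.
Runoff: Liam is ranked above Rosa on 13 ballots, Rosa above Liam on 19.

Rosa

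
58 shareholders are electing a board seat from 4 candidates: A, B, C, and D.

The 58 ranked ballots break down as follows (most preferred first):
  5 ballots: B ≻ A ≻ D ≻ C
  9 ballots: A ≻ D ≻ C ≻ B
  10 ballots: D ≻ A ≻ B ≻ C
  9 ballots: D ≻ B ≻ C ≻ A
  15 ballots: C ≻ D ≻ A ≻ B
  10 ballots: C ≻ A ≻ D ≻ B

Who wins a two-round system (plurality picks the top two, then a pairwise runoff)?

Round 1 first-place votes: A 9, B 5, C 25, D 19. C and D advance.
Runoff: C is ranked above D on 25 ballots, D above C on 33.

D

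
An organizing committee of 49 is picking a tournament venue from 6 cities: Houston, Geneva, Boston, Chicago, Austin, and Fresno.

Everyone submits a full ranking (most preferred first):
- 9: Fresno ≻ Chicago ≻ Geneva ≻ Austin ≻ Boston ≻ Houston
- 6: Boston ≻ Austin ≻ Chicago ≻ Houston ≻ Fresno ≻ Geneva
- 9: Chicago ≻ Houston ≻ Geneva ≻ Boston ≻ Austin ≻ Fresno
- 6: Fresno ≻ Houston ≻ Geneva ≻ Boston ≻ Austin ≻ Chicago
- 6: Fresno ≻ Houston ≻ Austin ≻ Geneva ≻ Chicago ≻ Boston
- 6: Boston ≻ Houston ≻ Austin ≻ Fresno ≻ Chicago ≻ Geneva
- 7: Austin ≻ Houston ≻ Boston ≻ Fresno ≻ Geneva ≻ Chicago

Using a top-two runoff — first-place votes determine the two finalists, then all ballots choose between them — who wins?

Round 1 first-place votes: Houston 0, Geneva 0, Boston 12, Chicago 9, Austin 7, Fresno 21. Fresno and Boston advance.
Runoff: Fresno is ranked above Boston on 21 ballots, Boston above Fresno on 28.

Boston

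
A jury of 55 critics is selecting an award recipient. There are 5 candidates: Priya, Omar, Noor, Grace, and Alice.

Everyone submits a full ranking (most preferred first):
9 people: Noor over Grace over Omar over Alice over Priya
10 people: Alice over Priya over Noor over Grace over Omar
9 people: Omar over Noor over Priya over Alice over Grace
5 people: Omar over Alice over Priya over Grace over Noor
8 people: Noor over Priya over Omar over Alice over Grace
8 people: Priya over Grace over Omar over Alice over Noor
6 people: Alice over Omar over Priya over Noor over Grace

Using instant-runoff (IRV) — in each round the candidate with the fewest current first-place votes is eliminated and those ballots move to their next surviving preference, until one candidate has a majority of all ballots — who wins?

Round 1: Priya 8, Omar 14, Noor 17, Grace 0, Alice 16. Grace eliminated.
Round 2: Priya 8, Omar 14, Noor 17, Alice 16. Priya eliminated.
Round 3: Omar 22, Noor 17, Alice 16. Alice eliminated.
Round 4: Omar 28, Noor 27. Omar has a majority (≥28).

Omar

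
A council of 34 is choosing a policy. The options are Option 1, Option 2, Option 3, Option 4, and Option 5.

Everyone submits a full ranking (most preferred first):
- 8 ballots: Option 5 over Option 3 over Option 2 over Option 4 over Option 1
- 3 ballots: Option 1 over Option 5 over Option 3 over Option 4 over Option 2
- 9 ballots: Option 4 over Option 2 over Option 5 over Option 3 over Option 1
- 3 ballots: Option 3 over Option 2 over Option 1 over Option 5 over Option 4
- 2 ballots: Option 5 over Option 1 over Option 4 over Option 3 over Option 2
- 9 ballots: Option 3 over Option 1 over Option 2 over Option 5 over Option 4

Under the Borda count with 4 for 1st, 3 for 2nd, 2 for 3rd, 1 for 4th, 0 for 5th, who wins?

Option 1: 8×0 + 3×4 + 9×0 + 3×2 + 2×3 + 9×3 = 51
Option 2: 8×2 + 3×0 + 9×3 + 3×3 + 2×0 + 9×2 = 70
Option 3: 8×3 + 3×2 + 9×1 + 3×4 + 2×1 + 9×4 = 89
Option 4: 8×1 + 3×1 + 9×4 + 3×0 + 2×2 + 9×0 = 51
Option 5: 8×4 + 3×3 + 9×2 + 3×1 + 2×4 + 9×1 = 79

Option 3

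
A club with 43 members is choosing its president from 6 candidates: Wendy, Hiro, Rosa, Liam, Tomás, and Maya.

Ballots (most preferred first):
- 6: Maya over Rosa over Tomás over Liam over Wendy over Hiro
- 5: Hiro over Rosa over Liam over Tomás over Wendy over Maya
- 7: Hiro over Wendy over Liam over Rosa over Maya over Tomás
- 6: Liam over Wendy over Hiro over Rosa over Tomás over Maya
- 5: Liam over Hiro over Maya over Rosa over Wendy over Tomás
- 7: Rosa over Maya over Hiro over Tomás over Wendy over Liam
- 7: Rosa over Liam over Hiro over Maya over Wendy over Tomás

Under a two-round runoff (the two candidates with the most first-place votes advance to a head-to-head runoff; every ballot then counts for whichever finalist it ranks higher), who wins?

Round 1 first-place votes: Wendy 0, Hiro 12, Rosa 14, Liam 11, Tomás 0, Maya 6. Rosa and Hiro advance.
Runoff: Rosa is ranked above Hiro on 20 ballots, Hiro above Rosa on 23.

Hiro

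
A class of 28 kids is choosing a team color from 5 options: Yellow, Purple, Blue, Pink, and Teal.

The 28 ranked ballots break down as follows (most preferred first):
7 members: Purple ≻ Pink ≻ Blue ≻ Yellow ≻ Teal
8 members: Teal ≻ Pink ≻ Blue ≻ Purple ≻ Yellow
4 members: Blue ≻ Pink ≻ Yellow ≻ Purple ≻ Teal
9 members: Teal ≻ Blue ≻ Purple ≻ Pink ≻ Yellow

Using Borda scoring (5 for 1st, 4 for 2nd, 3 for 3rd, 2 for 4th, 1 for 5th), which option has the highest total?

Blue

Yellow: 7×2 + 8×1 + 4×3 + 9×1 = 43
Purple: 7×5 + 8×2 + 4×2 + 9×3 = 86
Blue: 7×3 + 8×3 + 4×5 + 9×4 = 101
Pink: 7×4 + 8×4 + 4×4 + 9×2 = 94
Teal: 7×1 + 8×5 + 4×1 + 9×5 = 96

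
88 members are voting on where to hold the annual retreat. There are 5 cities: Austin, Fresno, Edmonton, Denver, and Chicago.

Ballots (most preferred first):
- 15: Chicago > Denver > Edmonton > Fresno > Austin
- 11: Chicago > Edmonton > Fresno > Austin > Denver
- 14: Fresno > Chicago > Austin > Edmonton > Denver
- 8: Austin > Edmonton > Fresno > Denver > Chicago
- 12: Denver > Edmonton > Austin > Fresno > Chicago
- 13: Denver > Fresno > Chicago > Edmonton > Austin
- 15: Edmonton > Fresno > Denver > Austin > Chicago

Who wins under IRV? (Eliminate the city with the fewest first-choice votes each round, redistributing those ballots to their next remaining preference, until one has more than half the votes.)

Denver

Round 1: Austin 8, Fresno 14, Edmonton 15, Denver 25, Chicago 26. Austin eliminated.
Round 2: Fresno 14, Edmonton 23, Denver 25, Chicago 26. Fresno eliminated.
Round 3: Edmonton 23, Denver 25, Chicago 40. Edmonton eliminated.
Round 4: Denver 48, Chicago 40. Denver has a majority (≥45).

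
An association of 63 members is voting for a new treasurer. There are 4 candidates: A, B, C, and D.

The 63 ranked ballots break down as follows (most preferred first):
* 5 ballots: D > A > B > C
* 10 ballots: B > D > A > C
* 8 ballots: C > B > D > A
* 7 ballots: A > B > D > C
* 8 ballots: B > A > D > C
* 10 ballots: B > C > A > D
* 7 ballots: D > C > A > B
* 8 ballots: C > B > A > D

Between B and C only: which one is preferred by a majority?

B

B is ranked above C on 40 ballots; C above B on 23.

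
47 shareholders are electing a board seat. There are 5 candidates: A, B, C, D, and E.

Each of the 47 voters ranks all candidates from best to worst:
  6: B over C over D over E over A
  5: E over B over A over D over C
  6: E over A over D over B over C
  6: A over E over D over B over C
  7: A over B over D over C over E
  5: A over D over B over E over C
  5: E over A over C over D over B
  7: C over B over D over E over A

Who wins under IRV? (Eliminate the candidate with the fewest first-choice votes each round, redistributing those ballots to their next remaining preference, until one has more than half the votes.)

Round 1: A 18, B 6, C 7, D 0, E 16. D eliminated.
Round 2: A 18, B 6, C 7, E 16. B eliminated.
Round 3: A 18, C 13, E 16. C eliminated.
Round 4: A 18, E 29. E has a majority (≥24).

E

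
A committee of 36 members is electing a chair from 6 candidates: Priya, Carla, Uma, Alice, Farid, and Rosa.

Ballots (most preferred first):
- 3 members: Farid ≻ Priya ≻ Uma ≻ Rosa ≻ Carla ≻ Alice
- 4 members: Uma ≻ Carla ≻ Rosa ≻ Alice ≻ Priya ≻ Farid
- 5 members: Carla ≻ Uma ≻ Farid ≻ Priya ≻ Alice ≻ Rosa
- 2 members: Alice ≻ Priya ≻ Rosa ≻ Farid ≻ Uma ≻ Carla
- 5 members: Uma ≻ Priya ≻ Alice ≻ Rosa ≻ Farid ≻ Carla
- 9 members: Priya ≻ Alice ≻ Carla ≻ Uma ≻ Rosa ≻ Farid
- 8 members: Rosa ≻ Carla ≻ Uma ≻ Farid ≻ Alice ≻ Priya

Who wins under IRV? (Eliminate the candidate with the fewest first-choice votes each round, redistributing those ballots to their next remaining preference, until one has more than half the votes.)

Uma

Round 1: Priya 9, Carla 5, Uma 9, Alice 2, Farid 3, Rosa 8. Alice eliminated.
Round 2: Priya 11, Carla 5, Uma 9, Farid 3, Rosa 8. Farid eliminated.
Round 3: Priya 14, Carla 5, Uma 9, Rosa 8. Carla eliminated.
Round 4: Priya 14, Uma 14, Rosa 8. Rosa eliminated.
Round 5: Priya 14, Uma 22. Uma has a majority (≥19).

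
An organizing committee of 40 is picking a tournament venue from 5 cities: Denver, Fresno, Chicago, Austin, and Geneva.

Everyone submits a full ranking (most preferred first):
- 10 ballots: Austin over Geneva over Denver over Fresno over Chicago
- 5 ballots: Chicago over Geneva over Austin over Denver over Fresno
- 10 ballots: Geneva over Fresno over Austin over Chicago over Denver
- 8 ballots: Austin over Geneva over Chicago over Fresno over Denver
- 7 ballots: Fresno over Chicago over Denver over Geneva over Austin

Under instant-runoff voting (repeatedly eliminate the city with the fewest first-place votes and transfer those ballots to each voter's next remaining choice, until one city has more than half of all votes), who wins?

Geneva

Round 1: Denver 0, Fresno 7, Chicago 5, Austin 18, Geneva 10. Denver eliminated.
Round 2: Fresno 7, Chicago 5, Austin 18, Geneva 10. Chicago eliminated.
Round 3: Fresno 7, Austin 18, Geneva 15. Fresno eliminated.
Round 4: Austin 18, Geneva 22. Geneva has a majority (≥21).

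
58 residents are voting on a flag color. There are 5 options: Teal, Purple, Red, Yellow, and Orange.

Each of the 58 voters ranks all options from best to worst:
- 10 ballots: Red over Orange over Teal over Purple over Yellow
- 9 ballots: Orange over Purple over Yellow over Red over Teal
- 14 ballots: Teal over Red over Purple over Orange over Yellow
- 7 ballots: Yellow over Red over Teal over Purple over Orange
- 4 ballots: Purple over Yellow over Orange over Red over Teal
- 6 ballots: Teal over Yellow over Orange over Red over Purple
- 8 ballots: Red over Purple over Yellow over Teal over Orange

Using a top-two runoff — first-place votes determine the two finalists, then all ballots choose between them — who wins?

Red

Round 1 first-place votes: Teal 20, Purple 4, Red 18, Yellow 7, Orange 9. Teal and Red advance.
Runoff: Teal is ranked above Red on 20 ballots, Red above Teal on 38.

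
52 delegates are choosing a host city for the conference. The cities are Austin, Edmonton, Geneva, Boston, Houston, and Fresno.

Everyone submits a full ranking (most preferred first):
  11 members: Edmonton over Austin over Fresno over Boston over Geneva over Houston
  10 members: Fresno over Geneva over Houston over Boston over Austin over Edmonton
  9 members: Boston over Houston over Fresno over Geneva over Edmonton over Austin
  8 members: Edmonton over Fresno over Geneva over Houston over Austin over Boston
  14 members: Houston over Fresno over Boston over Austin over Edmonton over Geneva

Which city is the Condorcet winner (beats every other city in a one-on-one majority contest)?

Fresno vs Austin: 41–11
Fresno vs Edmonton: 33–19
Fresno vs Geneva: 52–0
Fresno vs Boston: 43–9
Fresno vs Houston: 29–23
Fresno beats every other city.

Fresno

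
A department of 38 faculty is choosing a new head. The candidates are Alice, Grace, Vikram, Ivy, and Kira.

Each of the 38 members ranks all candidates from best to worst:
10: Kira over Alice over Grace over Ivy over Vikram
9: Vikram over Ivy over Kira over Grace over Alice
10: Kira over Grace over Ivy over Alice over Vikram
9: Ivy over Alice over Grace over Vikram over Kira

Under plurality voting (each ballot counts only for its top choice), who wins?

Kira

First-place votes: Alice 0, Grace 0, Vikram 9, Ivy 9, Kira 20.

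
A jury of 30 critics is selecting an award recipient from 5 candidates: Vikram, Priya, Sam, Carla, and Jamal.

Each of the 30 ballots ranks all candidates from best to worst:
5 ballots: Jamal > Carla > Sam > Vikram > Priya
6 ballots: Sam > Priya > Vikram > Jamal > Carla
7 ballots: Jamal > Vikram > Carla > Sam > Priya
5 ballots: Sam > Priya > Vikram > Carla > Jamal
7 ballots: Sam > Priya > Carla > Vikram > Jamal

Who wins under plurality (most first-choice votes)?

First-place votes: Vikram 0, Priya 0, Sam 18, Carla 0, Jamal 12.

Sam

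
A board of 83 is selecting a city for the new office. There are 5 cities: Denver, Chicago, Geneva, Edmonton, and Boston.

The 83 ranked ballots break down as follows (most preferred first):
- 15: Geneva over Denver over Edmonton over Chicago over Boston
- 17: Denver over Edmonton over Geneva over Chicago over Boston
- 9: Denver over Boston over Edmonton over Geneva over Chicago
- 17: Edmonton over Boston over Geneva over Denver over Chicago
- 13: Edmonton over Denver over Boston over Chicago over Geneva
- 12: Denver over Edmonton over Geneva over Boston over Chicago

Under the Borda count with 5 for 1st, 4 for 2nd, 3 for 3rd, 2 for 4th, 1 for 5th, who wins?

Denver: 15×4 + 17×5 + 9×5 + 17×2 + 13×4 + 12×5 = 336
Chicago: 15×2 + 17×2 + 9×1 + 17×1 + 13×2 + 12×1 = 128
Geneva: 15×5 + 17×3 + 9×2 + 17×3 + 13×1 + 12×3 = 244
Edmonton: 15×3 + 17×4 + 9×3 + 17×5 + 13×5 + 12×4 = 338
Boston: 15×1 + 17×1 + 9×4 + 17×4 + 13×3 + 12×2 = 199

Edmonton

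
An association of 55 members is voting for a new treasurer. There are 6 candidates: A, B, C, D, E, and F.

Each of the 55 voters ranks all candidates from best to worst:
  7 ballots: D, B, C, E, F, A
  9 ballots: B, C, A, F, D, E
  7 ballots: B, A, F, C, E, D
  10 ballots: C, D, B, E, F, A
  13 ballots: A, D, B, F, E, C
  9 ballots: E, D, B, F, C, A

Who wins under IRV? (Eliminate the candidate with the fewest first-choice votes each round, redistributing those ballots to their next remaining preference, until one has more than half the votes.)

Round 1: A 13, B 16, C 10, D 7, E 9, F 0. F eliminated.
Round 2: A 13, B 16, C 10, D 7, E 9. D eliminated.
Round 3: A 13, B 23, C 10, E 9. E eliminated.
Round 4: A 13, B 32, C 10. B has a majority (≥28).

B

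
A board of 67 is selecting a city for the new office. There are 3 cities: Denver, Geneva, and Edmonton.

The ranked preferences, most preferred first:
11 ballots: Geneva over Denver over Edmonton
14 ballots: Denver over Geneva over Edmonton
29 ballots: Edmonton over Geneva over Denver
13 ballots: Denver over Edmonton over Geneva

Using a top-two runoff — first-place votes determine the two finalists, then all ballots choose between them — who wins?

Round 1 first-place votes: Denver 27, Geneva 11, Edmonton 29. Edmonton and Denver advance.
Runoff: Edmonton is ranked above Denver on 29 ballots, Denver above Edmonton on 38.

Denver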